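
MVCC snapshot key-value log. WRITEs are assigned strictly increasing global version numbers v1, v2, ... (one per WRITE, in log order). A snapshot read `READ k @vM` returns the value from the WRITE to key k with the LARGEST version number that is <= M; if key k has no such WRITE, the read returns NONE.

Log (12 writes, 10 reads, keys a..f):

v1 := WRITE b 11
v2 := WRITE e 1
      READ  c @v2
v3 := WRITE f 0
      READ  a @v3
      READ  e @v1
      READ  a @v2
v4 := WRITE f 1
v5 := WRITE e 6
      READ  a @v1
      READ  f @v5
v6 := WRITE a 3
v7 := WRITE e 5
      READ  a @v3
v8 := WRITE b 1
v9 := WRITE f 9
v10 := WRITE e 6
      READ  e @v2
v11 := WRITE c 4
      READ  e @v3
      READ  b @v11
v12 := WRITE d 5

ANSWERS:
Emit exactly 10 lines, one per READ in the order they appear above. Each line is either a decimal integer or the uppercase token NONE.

Answer: NONE
NONE
NONE
NONE
NONE
1
NONE
1
1
1

Derivation:
v1: WRITE b=11  (b history now [(1, 11)])
v2: WRITE e=1  (e history now [(2, 1)])
READ c @v2: history=[] -> no version <= 2 -> NONE
v3: WRITE f=0  (f history now [(3, 0)])
READ a @v3: history=[] -> no version <= 3 -> NONE
READ e @v1: history=[(2, 1)] -> no version <= 1 -> NONE
READ a @v2: history=[] -> no version <= 2 -> NONE
v4: WRITE f=1  (f history now [(3, 0), (4, 1)])
v5: WRITE e=6  (e history now [(2, 1), (5, 6)])
READ a @v1: history=[] -> no version <= 1 -> NONE
READ f @v5: history=[(3, 0), (4, 1)] -> pick v4 -> 1
v6: WRITE a=3  (a history now [(6, 3)])
v7: WRITE e=5  (e history now [(2, 1), (5, 6), (7, 5)])
READ a @v3: history=[(6, 3)] -> no version <= 3 -> NONE
v8: WRITE b=1  (b history now [(1, 11), (8, 1)])
v9: WRITE f=9  (f history now [(3, 0), (4, 1), (9, 9)])
v10: WRITE e=6  (e history now [(2, 1), (5, 6), (7, 5), (10, 6)])
READ e @v2: history=[(2, 1), (5, 6), (7, 5), (10, 6)] -> pick v2 -> 1
v11: WRITE c=4  (c history now [(11, 4)])
READ e @v3: history=[(2, 1), (5, 6), (7, 5), (10, 6)] -> pick v2 -> 1
READ b @v11: history=[(1, 11), (8, 1)] -> pick v8 -> 1
v12: WRITE d=5  (d history now [(12, 5)])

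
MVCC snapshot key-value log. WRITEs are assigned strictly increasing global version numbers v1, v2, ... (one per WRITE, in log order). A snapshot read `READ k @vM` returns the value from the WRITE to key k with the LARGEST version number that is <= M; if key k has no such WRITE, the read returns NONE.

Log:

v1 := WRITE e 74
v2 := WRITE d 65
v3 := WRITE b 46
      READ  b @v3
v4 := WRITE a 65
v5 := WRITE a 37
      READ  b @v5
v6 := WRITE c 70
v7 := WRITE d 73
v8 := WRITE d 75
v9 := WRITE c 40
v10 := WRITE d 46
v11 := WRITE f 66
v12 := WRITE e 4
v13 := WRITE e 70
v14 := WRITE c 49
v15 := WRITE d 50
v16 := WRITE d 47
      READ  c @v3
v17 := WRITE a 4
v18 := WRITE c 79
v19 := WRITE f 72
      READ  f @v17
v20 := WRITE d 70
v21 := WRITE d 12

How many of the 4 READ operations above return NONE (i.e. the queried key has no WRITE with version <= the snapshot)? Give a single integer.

Answer: 1

Derivation:
v1: WRITE e=74  (e history now [(1, 74)])
v2: WRITE d=65  (d history now [(2, 65)])
v3: WRITE b=46  (b history now [(3, 46)])
READ b @v3: history=[(3, 46)] -> pick v3 -> 46
v4: WRITE a=65  (a history now [(4, 65)])
v5: WRITE a=37  (a history now [(4, 65), (5, 37)])
READ b @v5: history=[(3, 46)] -> pick v3 -> 46
v6: WRITE c=70  (c history now [(6, 70)])
v7: WRITE d=73  (d history now [(2, 65), (7, 73)])
v8: WRITE d=75  (d history now [(2, 65), (7, 73), (8, 75)])
v9: WRITE c=40  (c history now [(6, 70), (9, 40)])
v10: WRITE d=46  (d history now [(2, 65), (7, 73), (8, 75), (10, 46)])
v11: WRITE f=66  (f history now [(11, 66)])
v12: WRITE e=4  (e history now [(1, 74), (12, 4)])
v13: WRITE e=70  (e history now [(1, 74), (12, 4), (13, 70)])
v14: WRITE c=49  (c history now [(6, 70), (9, 40), (14, 49)])
v15: WRITE d=50  (d history now [(2, 65), (7, 73), (8, 75), (10, 46), (15, 50)])
v16: WRITE d=47  (d history now [(2, 65), (7, 73), (8, 75), (10, 46), (15, 50), (16, 47)])
READ c @v3: history=[(6, 70), (9, 40), (14, 49)] -> no version <= 3 -> NONE
v17: WRITE a=4  (a history now [(4, 65), (5, 37), (17, 4)])
v18: WRITE c=79  (c history now [(6, 70), (9, 40), (14, 49), (18, 79)])
v19: WRITE f=72  (f history now [(11, 66), (19, 72)])
READ f @v17: history=[(11, 66), (19, 72)] -> pick v11 -> 66
v20: WRITE d=70  (d history now [(2, 65), (7, 73), (8, 75), (10, 46), (15, 50), (16, 47), (20, 70)])
v21: WRITE d=12  (d history now [(2, 65), (7, 73), (8, 75), (10, 46), (15, 50), (16, 47), (20, 70), (21, 12)])
Read results in order: ['46', '46', 'NONE', '66']
NONE count = 1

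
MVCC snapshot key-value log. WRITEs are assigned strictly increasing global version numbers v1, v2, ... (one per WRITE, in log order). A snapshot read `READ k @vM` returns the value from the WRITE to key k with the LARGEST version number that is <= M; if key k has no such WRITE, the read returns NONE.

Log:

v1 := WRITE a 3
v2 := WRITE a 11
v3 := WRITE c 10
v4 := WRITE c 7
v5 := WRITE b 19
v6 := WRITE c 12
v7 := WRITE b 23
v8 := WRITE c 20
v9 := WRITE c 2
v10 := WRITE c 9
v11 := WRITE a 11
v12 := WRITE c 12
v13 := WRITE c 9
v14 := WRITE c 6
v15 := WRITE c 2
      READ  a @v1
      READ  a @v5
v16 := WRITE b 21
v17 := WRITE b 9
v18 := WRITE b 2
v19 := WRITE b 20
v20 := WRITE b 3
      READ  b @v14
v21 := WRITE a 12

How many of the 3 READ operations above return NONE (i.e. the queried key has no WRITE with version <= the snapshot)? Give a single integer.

Answer: 0

Derivation:
v1: WRITE a=3  (a history now [(1, 3)])
v2: WRITE a=11  (a history now [(1, 3), (2, 11)])
v3: WRITE c=10  (c history now [(3, 10)])
v4: WRITE c=7  (c history now [(3, 10), (4, 7)])
v5: WRITE b=19  (b history now [(5, 19)])
v6: WRITE c=12  (c history now [(3, 10), (4, 7), (6, 12)])
v7: WRITE b=23  (b history now [(5, 19), (7, 23)])
v8: WRITE c=20  (c history now [(3, 10), (4, 7), (6, 12), (8, 20)])
v9: WRITE c=2  (c history now [(3, 10), (4, 7), (6, 12), (8, 20), (9, 2)])
v10: WRITE c=9  (c history now [(3, 10), (4, 7), (6, 12), (8, 20), (9, 2), (10, 9)])
v11: WRITE a=11  (a history now [(1, 3), (2, 11), (11, 11)])
v12: WRITE c=12  (c history now [(3, 10), (4, 7), (6, 12), (8, 20), (9, 2), (10, 9), (12, 12)])
v13: WRITE c=9  (c history now [(3, 10), (4, 7), (6, 12), (8, 20), (9, 2), (10, 9), (12, 12), (13, 9)])
v14: WRITE c=6  (c history now [(3, 10), (4, 7), (6, 12), (8, 20), (9, 2), (10, 9), (12, 12), (13, 9), (14, 6)])
v15: WRITE c=2  (c history now [(3, 10), (4, 7), (6, 12), (8, 20), (9, 2), (10, 9), (12, 12), (13, 9), (14, 6), (15, 2)])
READ a @v1: history=[(1, 3), (2, 11), (11, 11)] -> pick v1 -> 3
READ a @v5: history=[(1, 3), (2, 11), (11, 11)] -> pick v2 -> 11
v16: WRITE b=21  (b history now [(5, 19), (7, 23), (16, 21)])
v17: WRITE b=9  (b history now [(5, 19), (7, 23), (16, 21), (17, 9)])
v18: WRITE b=2  (b history now [(5, 19), (7, 23), (16, 21), (17, 9), (18, 2)])
v19: WRITE b=20  (b history now [(5, 19), (7, 23), (16, 21), (17, 9), (18, 2), (19, 20)])
v20: WRITE b=3  (b history now [(5, 19), (7, 23), (16, 21), (17, 9), (18, 2), (19, 20), (20, 3)])
READ b @v14: history=[(5, 19), (7, 23), (16, 21), (17, 9), (18, 2), (19, 20), (20, 3)] -> pick v7 -> 23
v21: WRITE a=12  (a history now [(1, 3), (2, 11), (11, 11), (21, 12)])
Read results in order: ['3', '11', '23']
NONE count = 0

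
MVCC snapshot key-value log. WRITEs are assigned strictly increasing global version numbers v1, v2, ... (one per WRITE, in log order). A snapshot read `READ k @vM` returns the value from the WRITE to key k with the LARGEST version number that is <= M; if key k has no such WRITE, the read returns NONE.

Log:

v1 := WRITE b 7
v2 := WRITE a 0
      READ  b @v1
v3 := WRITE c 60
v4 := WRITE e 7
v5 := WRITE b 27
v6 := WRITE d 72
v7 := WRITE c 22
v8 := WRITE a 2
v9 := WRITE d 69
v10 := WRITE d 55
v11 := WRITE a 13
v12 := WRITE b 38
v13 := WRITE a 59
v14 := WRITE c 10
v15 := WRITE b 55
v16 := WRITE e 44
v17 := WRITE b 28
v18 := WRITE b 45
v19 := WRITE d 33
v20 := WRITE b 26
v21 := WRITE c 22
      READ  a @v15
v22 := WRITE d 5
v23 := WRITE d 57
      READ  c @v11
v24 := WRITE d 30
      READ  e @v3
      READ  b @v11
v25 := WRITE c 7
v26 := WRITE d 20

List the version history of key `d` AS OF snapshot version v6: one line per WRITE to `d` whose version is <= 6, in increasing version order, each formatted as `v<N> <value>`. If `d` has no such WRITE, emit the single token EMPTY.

Scan writes for key=d with version <= 6:
  v1 WRITE b 7 -> skip
  v2 WRITE a 0 -> skip
  v3 WRITE c 60 -> skip
  v4 WRITE e 7 -> skip
  v5 WRITE b 27 -> skip
  v6 WRITE d 72 -> keep
  v7 WRITE c 22 -> skip
  v8 WRITE a 2 -> skip
  v9 WRITE d 69 -> drop (> snap)
  v10 WRITE d 55 -> drop (> snap)
  v11 WRITE a 13 -> skip
  v12 WRITE b 38 -> skip
  v13 WRITE a 59 -> skip
  v14 WRITE c 10 -> skip
  v15 WRITE b 55 -> skip
  v16 WRITE e 44 -> skip
  v17 WRITE b 28 -> skip
  v18 WRITE b 45 -> skip
  v19 WRITE d 33 -> drop (> snap)
  v20 WRITE b 26 -> skip
  v21 WRITE c 22 -> skip
  v22 WRITE d 5 -> drop (> snap)
  v23 WRITE d 57 -> drop (> snap)
  v24 WRITE d 30 -> drop (> snap)
  v25 WRITE c 7 -> skip
  v26 WRITE d 20 -> drop (> snap)
Collected: [(6, 72)]

Answer: v6 72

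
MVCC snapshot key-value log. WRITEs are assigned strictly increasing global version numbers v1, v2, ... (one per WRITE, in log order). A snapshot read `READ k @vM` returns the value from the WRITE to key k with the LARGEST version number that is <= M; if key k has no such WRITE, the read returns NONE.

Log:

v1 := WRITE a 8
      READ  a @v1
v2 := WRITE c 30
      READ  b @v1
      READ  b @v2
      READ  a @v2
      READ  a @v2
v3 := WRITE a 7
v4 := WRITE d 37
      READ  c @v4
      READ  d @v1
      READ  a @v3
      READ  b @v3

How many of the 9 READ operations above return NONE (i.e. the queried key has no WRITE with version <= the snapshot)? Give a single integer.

Answer: 4

Derivation:
v1: WRITE a=8  (a history now [(1, 8)])
READ a @v1: history=[(1, 8)] -> pick v1 -> 8
v2: WRITE c=30  (c history now [(2, 30)])
READ b @v1: history=[] -> no version <= 1 -> NONE
READ b @v2: history=[] -> no version <= 2 -> NONE
READ a @v2: history=[(1, 8)] -> pick v1 -> 8
READ a @v2: history=[(1, 8)] -> pick v1 -> 8
v3: WRITE a=7  (a history now [(1, 8), (3, 7)])
v4: WRITE d=37  (d history now [(4, 37)])
READ c @v4: history=[(2, 30)] -> pick v2 -> 30
READ d @v1: history=[(4, 37)] -> no version <= 1 -> NONE
READ a @v3: history=[(1, 8), (3, 7)] -> pick v3 -> 7
READ b @v3: history=[] -> no version <= 3 -> NONE
Read results in order: ['8', 'NONE', 'NONE', '8', '8', '30', 'NONE', '7', 'NONE']
NONE count = 4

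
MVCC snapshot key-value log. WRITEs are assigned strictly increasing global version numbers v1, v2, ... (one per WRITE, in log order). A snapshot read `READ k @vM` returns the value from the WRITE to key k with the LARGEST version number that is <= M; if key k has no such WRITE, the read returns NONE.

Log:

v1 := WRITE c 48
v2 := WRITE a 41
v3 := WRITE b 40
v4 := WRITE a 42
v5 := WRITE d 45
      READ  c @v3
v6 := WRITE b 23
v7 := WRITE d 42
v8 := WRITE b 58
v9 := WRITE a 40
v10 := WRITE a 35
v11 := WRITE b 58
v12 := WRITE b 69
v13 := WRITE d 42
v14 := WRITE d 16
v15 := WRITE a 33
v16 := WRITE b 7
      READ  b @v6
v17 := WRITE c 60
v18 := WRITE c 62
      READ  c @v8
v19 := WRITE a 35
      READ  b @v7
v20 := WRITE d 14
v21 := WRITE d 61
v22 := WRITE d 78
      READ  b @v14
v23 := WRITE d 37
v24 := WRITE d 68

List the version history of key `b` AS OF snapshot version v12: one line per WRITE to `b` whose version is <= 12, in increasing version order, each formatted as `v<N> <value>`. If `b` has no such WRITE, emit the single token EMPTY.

Scan writes for key=b with version <= 12:
  v1 WRITE c 48 -> skip
  v2 WRITE a 41 -> skip
  v3 WRITE b 40 -> keep
  v4 WRITE a 42 -> skip
  v5 WRITE d 45 -> skip
  v6 WRITE b 23 -> keep
  v7 WRITE d 42 -> skip
  v8 WRITE b 58 -> keep
  v9 WRITE a 40 -> skip
  v10 WRITE a 35 -> skip
  v11 WRITE b 58 -> keep
  v12 WRITE b 69 -> keep
  v13 WRITE d 42 -> skip
  v14 WRITE d 16 -> skip
  v15 WRITE a 33 -> skip
  v16 WRITE b 7 -> drop (> snap)
  v17 WRITE c 60 -> skip
  v18 WRITE c 62 -> skip
  v19 WRITE a 35 -> skip
  v20 WRITE d 14 -> skip
  v21 WRITE d 61 -> skip
  v22 WRITE d 78 -> skip
  v23 WRITE d 37 -> skip
  v24 WRITE d 68 -> skip
Collected: [(3, 40), (6, 23), (8, 58), (11, 58), (12, 69)]

Answer: v3 40
v6 23
v8 58
v11 58
v12 69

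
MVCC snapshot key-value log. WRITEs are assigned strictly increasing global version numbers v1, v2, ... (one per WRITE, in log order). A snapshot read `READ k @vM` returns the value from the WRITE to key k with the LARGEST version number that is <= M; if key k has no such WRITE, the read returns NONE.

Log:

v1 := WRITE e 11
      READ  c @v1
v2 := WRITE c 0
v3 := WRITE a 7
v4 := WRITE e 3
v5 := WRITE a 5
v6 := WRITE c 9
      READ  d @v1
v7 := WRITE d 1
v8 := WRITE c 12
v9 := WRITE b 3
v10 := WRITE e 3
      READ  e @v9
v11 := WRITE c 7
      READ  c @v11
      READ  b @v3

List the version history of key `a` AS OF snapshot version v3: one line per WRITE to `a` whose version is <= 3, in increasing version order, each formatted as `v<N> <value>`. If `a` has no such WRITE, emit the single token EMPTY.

Answer: v3 7

Derivation:
Scan writes for key=a with version <= 3:
  v1 WRITE e 11 -> skip
  v2 WRITE c 0 -> skip
  v3 WRITE a 7 -> keep
  v4 WRITE e 3 -> skip
  v5 WRITE a 5 -> drop (> snap)
  v6 WRITE c 9 -> skip
  v7 WRITE d 1 -> skip
  v8 WRITE c 12 -> skip
  v9 WRITE b 3 -> skip
  v10 WRITE e 3 -> skip
  v11 WRITE c 7 -> skip
Collected: [(3, 7)]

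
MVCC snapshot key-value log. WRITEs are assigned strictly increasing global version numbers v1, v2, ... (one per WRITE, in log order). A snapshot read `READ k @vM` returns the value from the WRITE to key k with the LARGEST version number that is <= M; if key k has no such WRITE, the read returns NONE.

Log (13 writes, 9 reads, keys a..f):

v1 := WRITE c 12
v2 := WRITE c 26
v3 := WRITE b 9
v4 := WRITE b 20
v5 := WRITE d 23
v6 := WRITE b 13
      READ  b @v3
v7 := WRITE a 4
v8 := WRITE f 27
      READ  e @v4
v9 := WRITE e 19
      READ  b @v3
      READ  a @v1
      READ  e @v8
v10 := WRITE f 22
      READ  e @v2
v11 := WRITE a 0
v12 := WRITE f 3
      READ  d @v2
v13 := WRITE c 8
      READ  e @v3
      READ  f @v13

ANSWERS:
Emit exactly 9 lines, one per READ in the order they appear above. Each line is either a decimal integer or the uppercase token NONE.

Answer: 9
NONE
9
NONE
NONE
NONE
NONE
NONE
3

Derivation:
v1: WRITE c=12  (c history now [(1, 12)])
v2: WRITE c=26  (c history now [(1, 12), (2, 26)])
v3: WRITE b=9  (b history now [(3, 9)])
v4: WRITE b=20  (b history now [(3, 9), (4, 20)])
v5: WRITE d=23  (d history now [(5, 23)])
v6: WRITE b=13  (b history now [(3, 9), (4, 20), (6, 13)])
READ b @v3: history=[(3, 9), (4, 20), (6, 13)] -> pick v3 -> 9
v7: WRITE a=4  (a history now [(7, 4)])
v8: WRITE f=27  (f history now [(8, 27)])
READ e @v4: history=[] -> no version <= 4 -> NONE
v9: WRITE e=19  (e history now [(9, 19)])
READ b @v3: history=[(3, 9), (4, 20), (6, 13)] -> pick v3 -> 9
READ a @v1: history=[(7, 4)] -> no version <= 1 -> NONE
READ e @v8: history=[(9, 19)] -> no version <= 8 -> NONE
v10: WRITE f=22  (f history now [(8, 27), (10, 22)])
READ e @v2: history=[(9, 19)] -> no version <= 2 -> NONE
v11: WRITE a=0  (a history now [(7, 4), (11, 0)])
v12: WRITE f=3  (f history now [(8, 27), (10, 22), (12, 3)])
READ d @v2: history=[(5, 23)] -> no version <= 2 -> NONE
v13: WRITE c=8  (c history now [(1, 12), (2, 26), (13, 8)])
READ e @v3: history=[(9, 19)] -> no version <= 3 -> NONE
READ f @v13: history=[(8, 27), (10, 22), (12, 3)] -> pick v12 -> 3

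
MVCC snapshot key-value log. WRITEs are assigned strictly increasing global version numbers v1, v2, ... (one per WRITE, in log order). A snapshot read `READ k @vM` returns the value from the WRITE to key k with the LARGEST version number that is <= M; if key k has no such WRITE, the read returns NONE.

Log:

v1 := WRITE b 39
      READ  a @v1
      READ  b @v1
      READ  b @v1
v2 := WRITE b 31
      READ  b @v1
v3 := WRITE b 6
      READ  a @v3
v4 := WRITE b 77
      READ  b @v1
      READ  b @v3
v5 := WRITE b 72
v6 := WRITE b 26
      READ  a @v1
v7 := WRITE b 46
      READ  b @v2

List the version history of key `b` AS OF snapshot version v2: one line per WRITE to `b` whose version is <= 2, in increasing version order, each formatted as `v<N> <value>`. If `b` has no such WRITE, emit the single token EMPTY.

Answer: v1 39
v2 31

Derivation:
Scan writes for key=b with version <= 2:
  v1 WRITE b 39 -> keep
  v2 WRITE b 31 -> keep
  v3 WRITE b 6 -> drop (> snap)
  v4 WRITE b 77 -> drop (> snap)
  v5 WRITE b 72 -> drop (> snap)
  v6 WRITE b 26 -> drop (> snap)
  v7 WRITE b 46 -> drop (> snap)
Collected: [(1, 39), (2, 31)]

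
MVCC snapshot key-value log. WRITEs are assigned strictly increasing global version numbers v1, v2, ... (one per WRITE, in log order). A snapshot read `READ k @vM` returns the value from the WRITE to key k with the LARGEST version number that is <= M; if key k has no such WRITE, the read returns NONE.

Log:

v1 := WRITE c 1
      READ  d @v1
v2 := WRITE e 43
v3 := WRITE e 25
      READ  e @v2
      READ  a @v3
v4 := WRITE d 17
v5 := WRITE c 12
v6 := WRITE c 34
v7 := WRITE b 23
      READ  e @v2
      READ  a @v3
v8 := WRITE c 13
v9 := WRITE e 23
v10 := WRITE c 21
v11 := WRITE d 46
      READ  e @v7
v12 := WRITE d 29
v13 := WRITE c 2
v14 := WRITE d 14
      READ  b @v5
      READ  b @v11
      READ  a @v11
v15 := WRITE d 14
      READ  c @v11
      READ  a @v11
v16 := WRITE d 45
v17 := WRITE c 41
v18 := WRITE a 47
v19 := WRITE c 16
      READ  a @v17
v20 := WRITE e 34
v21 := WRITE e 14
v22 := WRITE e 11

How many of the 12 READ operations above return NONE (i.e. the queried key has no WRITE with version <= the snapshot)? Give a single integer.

v1: WRITE c=1  (c history now [(1, 1)])
READ d @v1: history=[] -> no version <= 1 -> NONE
v2: WRITE e=43  (e history now [(2, 43)])
v3: WRITE e=25  (e history now [(2, 43), (3, 25)])
READ e @v2: history=[(2, 43), (3, 25)] -> pick v2 -> 43
READ a @v3: history=[] -> no version <= 3 -> NONE
v4: WRITE d=17  (d history now [(4, 17)])
v5: WRITE c=12  (c history now [(1, 1), (5, 12)])
v6: WRITE c=34  (c history now [(1, 1), (5, 12), (6, 34)])
v7: WRITE b=23  (b history now [(7, 23)])
READ e @v2: history=[(2, 43), (3, 25)] -> pick v2 -> 43
READ a @v3: history=[] -> no version <= 3 -> NONE
v8: WRITE c=13  (c history now [(1, 1), (5, 12), (6, 34), (8, 13)])
v9: WRITE e=23  (e history now [(2, 43), (3, 25), (9, 23)])
v10: WRITE c=21  (c history now [(1, 1), (5, 12), (6, 34), (8, 13), (10, 21)])
v11: WRITE d=46  (d history now [(4, 17), (11, 46)])
READ e @v7: history=[(2, 43), (3, 25), (9, 23)] -> pick v3 -> 25
v12: WRITE d=29  (d history now [(4, 17), (11, 46), (12, 29)])
v13: WRITE c=2  (c history now [(1, 1), (5, 12), (6, 34), (8, 13), (10, 21), (13, 2)])
v14: WRITE d=14  (d history now [(4, 17), (11, 46), (12, 29), (14, 14)])
READ b @v5: history=[(7, 23)] -> no version <= 5 -> NONE
READ b @v11: history=[(7, 23)] -> pick v7 -> 23
READ a @v11: history=[] -> no version <= 11 -> NONE
v15: WRITE d=14  (d history now [(4, 17), (11, 46), (12, 29), (14, 14), (15, 14)])
READ c @v11: history=[(1, 1), (5, 12), (6, 34), (8, 13), (10, 21), (13, 2)] -> pick v10 -> 21
READ a @v11: history=[] -> no version <= 11 -> NONE
v16: WRITE d=45  (d history now [(4, 17), (11, 46), (12, 29), (14, 14), (15, 14), (16, 45)])
v17: WRITE c=41  (c history now [(1, 1), (5, 12), (6, 34), (8, 13), (10, 21), (13, 2), (17, 41)])
v18: WRITE a=47  (a history now [(18, 47)])
v19: WRITE c=16  (c history now [(1, 1), (5, 12), (6, 34), (8, 13), (10, 21), (13, 2), (17, 41), (19, 16)])
READ a @v17: history=[(18, 47)] -> no version <= 17 -> NONE
v20: WRITE e=34  (e history now [(2, 43), (3, 25), (9, 23), (20, 34)])
v21: WRITE e=14  (e history now [(2, 43), (3, 25), (9, 23), (20, 34), (21, 14)])
v22: WRITE e=11  (e history now [(2, 43), (3, 25), (9, 23), (20, 34), (21, 14), (22, 11)])
Read results in order: ['NONE', '43', 'NONE', '43', 'NONE', '25', 'NONE', '23', 'NONE', '21', 'NONE', 'NONE']
NONE count = 7

Answer: 7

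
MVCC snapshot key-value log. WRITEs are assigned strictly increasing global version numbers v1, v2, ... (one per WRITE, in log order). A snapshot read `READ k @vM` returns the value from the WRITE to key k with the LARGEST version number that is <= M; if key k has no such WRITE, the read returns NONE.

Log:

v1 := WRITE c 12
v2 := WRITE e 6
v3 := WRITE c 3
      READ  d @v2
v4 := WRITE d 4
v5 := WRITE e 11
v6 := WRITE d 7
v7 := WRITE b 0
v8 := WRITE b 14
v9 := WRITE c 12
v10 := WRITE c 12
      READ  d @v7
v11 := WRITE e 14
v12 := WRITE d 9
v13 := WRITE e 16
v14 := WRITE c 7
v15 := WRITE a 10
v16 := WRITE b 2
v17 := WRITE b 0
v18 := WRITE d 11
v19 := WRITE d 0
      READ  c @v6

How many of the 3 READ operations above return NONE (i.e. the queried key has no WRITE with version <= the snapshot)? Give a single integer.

v1: WRITE c=12  (c history now [(1, 12)])
v2: WRITE e=6  (e history now [(2, 6)])
v3: WRITE c=3  (c history now [(1, 12), (3, 3)])
READ d @v2: history=[] -> no version <= 2 -> NONE
v4: WRITE d=4  (d history now [(4, 4)])
v5: WRITE e=11  (e history now [(2, 6), (5, 11)])
v6: WRITE d=7  (d history now [(4, 4), (6, 7)])
v7: WRITE b=0  (b history now [(7, 0)])
v8: WRITE b=14  (b history now [(7, 0), (8, 14)])
v9: WRITE c=12  (c history now [(1, 12), (3, 3), (9, 12)])
v10: WRITE c=12  (c history now [(1, 12), (3, 3), (9, 12), (10, 12)])
READ d @v7: history=[(4, 4), (6, 7)] -> pick v6 -> 7
v11: WRITE e=14  (e history now [(2, 6), (5, 11), (11, 14)])
v12: WRITE d=9  (d history now [(4, 4), (6, 7), (12, 9)])
v13: WRITE e=16  (e history now [(2, 6), (5, 11), (11, 14), (13, 16)])
v14: WRITE c=7  (c history now [(1, 12), (3, 3), (9, 12), (10, 12), (14, 7)])
v15: WRITE a=10  (a history now [(15, 10)])
v16: WRITE b=2  (b history now [(7, 0), (8, 14), (16, 2)])
v17: WRITE b=0  (b history now [(7, 0), (8, 14), (16, 2), (17, 0)])
v18: WRITE d=11  (d history now [(4, 4), (6, 7), (12, 9), (18, 11)])
v19: WRITE d=0  (d history now [(4, 4), (6, 7), (12, 9), (18, 11), (19, 0)])
READ c @v6: history=[(1, 12), (3, 3), (9, 12), (10, 12), (14, 7)] -> pick v3 -> 3
Read results in order: ['NONE', '7', '3']
NONE count = 1

Answer: 1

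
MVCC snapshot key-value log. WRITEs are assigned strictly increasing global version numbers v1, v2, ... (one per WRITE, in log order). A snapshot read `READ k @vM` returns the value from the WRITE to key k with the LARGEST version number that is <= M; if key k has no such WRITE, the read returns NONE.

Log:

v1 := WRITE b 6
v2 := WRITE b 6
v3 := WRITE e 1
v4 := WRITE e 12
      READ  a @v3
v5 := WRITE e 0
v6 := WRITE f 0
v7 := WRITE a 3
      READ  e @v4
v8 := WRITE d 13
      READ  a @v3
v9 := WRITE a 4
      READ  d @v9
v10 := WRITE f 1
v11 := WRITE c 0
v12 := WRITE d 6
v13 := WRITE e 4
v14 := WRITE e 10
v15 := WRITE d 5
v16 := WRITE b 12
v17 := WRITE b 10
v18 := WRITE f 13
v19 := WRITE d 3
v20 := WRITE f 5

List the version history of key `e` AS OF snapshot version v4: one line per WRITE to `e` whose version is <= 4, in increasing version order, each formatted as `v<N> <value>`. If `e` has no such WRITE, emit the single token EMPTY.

Answer: v3 1
v4 12

Derivation:
Scan writes for key=e with version <= 4:
  v1 WRITE b 6 -> skip
  v2 WRITE b 6 -> skip
  v3 WRITE e 1 -> keep
  v4 WRITE e 12 -> keep
  v5 WRITE e 0 -> drop (> snap)
  v6 WRITE f 0 -> skip
  v7 WRITE a 3 -> skip
  v8 WRITE d 13 -> skip
  v9 WRITE a 4 -> skip
  v10 WRITE f 1 -> skip
  v11 WRITE c 0 -> skip
  v12 WRITE d 6 -> skip
  v13 WRITE e 4 -> drop (> snap)
  v14 WRITE e 10 -> drop (> snap)
  v15 WRITE d 5 -> skip
  v16 WRITE b 12 -> skip
  v17 WRITE b 10 -> skip
  v18 WRITE f 13 -> skip
  v19 WRITE d 3 -> skip
  v20 WRITE f 5 -> skip
Collected: [(3, 1), (4, 12)]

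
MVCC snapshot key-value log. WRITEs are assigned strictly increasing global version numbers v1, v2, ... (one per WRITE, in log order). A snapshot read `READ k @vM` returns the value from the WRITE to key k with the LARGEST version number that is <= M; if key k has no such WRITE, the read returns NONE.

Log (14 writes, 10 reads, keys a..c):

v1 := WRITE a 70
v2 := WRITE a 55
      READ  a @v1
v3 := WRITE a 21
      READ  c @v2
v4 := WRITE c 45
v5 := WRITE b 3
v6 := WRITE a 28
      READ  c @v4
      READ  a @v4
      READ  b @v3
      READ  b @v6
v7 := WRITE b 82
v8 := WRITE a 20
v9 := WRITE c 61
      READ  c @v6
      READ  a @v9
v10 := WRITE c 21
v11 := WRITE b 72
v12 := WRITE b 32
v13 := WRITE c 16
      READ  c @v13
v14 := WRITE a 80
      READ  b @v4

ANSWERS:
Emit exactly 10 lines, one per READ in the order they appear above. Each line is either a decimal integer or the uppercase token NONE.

v1: WRITE a=70  (a history now [(1, 70)])
v2: WRITE a=55  (a history now [(1, 70), (2, 55)])
READ a @v1: history=[(1, 70), (2, 55)] -> pick v1 -> 70
v3: WRITE a=21  (a history now [(1, 70), (2, 55), (3, 21)])
READ c @v2: history=[] -> no version <= 2 -> NONE
v4: WRITE c=45  (c history now [(4, 45)])
v5: WRITE b=3  (b history now [(5, 3)])
v6: WRITE a=28  (a history now [(1, 70), (2, 55), (3, 21), (6, 28)])
READ c @v4: history=[(4, 45)] -> pick v4 -> 45
READ a @v4: history=[(1, 70), (2, 55), (3, 21), (6, 28)] -> pick v3 -> 21
READ b @v3: history=[(5, 3)] -> no version <= 3 -> NONE
READ b @v6: history=[(5, 3)] -> pick v5 -> 3
v7: WRITE b=82  (b history now [(5, 3), (7, 82)])
v8: WRITE a=20  (a history now [(1, 70), (2, 55), (3, 21), (6, 28), (8, 20)])
v9: WRITE c=61  (c history now [(4, 45), (9, 61)])
READ c @v6: history=[(4, 45), (9, 61)] -> pick v4 -> 45
READ a @v9: history=[(1, 70), (2, 55), (3, 21), (6, 28), (8, 20)] -> pick v8 -> 20
v10: WRITE c=21  (c history now [(4, 45), (9, 61), (10, 21)])
v11: WRITE b=72  (b history now [(5, 3), (7, 82), (11, 72)])
v12: WRITE b=32  (b history now [(5, 3), (7, 82), (11, 72), (12, 32)])
v13: WRITE c=16  (c history now [(4, 45), (9, 61), (10, 21), (13, 16)])
READ c @v13: history=[(4, 45), (9, 61), (10, 21), (13, 16)] -> pick v13 -> 16
v14: WRITE a=80  (a history now [(1, 70), (2, 55), (3, 21), (6, 28), (8, 20), (14, 80)])
READ b @v4: history=[(5, 3), (7, 82), (11, 72), (12, 32)] -> no version <= 4 -> NONE

Answer: 70
NONE
45
21
NONE
3
45
20
16
NONE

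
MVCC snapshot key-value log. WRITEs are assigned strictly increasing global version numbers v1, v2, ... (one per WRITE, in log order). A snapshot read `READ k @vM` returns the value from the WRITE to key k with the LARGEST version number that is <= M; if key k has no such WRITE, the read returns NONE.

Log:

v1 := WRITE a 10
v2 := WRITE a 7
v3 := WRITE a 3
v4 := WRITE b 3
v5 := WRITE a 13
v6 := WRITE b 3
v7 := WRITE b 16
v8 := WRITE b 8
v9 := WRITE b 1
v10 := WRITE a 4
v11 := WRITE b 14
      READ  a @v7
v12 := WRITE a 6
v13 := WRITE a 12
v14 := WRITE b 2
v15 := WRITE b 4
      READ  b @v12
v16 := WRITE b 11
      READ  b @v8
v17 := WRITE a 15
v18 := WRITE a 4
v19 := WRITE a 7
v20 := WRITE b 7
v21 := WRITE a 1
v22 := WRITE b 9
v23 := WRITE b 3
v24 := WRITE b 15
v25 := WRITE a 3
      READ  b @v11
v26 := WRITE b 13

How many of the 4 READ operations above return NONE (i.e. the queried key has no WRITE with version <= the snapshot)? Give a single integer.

Answer: 0

Derivation:
v1: WRITE a=10  (a history now [(1, 10)])
v2: WRITE a=7  (a history now [(1, 10), (2, 7)])
v3: WRITE a=3  (a history now [(1, 10), (2, 7), (3, 3)])
v4: WRITE b=3  (b history now [(4, 3)])
v5: WRITE a=13  (a history now [(1, 10), (2, 7), (3, 3), (5, 13)])
v6: WRITE b=3  (b history now [(4, 3), (6, 3)])
v7: WRITE b=16  (b history now [(4, 3), (6, 3), (7, 16)])
v8: WRITE b=8  (b history now [(4, 3), (6, 3), (7, 16), (8, 8)])
v9: WRITE b=1  (b history now [(4, 3), (6, 3), (7, 16), (8, 8), (9, 1)])
v10: WRITE a=4  (a history now [(1, 10), (2, 7), (3, 3), (5, 13), (10, 4)])
v11: WRITE b=14  (b history now [(4, 3), (6, 3), (7, 16), (8, 8), (9, 1), (11, 14)])
READ a @v7: history=[(1, 10), (2, 7), (3, 3), (5, 13), (10, 4)] -> pick v5 -> 13
v12: WRITE a=6  (a history now [(1, 10), (2, 7), (3, 3), (5, 13), (10, 4), (12, 6)])
v13: WRITE a=12  (a history now [(1, 10), (2, 7), (3, 3), (5, 13), (10, 4), (12, 6), (13, 12)])
v14: WRITE b=2  (b history now [(4, 3), (6, 3), (7, 16), (8, 8), (9, 1), (11, 14), (14, 2)])
v15: WRITE b=4  (b history now [(4, 3), (6, 3), (7, 16), (8, 8), (9, 1), (11, 14), (14, 2), (15, 4)])
READ b @v12: history=[(4, 3), (6, 3), (7, 16), (8, 8), (9, 1), (11, 14), (14, 2), (15, 4)] -> pick v11 -> 14
v16: WRITE b=11  (b history now [(4, 3), (6, 3), (7, 16), (8, 8), (9, 1), (11, 14), (14, 2), (15, 4), (16, 11)])
READ b @v8: history=[(4, 3), (6, 3), (7, 16), (8, 8), (9, 1), (11, 14), (14, 2), (15, 4), (16, 11)] -> pick v8 -> 8
v17: WRITE a=15  (a history now [(1, 10), (2, 7), (3, 3), (5, 13), (10, 4), (12, 6), (13, 12), (17, 15)])
v18: WRITE a=4  (a history now [(1, 10), (2, 7), (3, 3), (5, 13), (10, 4), (12, 6), (13, 12), (17, 15), (18, 4)])
v19: WRITE a=7  (a history now [(1, 10), (2, 7), (3, 3), (5, 13), (10, 4), (12, 6), (13, 12), (17, 15), (18, 4), (19, 7)])
v20: WRITE b=7  (b history now [(4, 3), (6, 3), (7, 16), (8, 8), (9, 1), (11, 14), (14, 2), (15, 4), (16, 11), (20, 7)])
v21: WRITE a=1  (a history now [(1, 10), (2, 7), (3, 3), (5, 13), (10, 4), (12, 6), (13, 12), (17, 15), (18, 4), (19, 7), (21, 1)])
v22: WRITE b=9  (b history now [(4, 3), (6, 3), (7, 16), (8, 8), (9, 1), (11, 14), (14, 2), (15, 4), (16, 11), (20, 7), (22, 9)])
v23: WRITE b=3  (b history now [(4, 3), (6, 3), (7, 16), (8, 8), (9, 1), (11, 14), (14, 2), (15, 4), (16, 11), (20, 7), (22, 9), (23, 3)])
v24: WRITE b=15  (b history now [(4, 3), (6, 3), (7, 16), (8, 8), (9, 1), (11, 14), (14, 2), (15, 4), (16, 11), (20, 7), (22, 9), (23, 3), (24, 15)])
v25: WRITE a=3  (a history now [(1, 10), (2, 7), (3, 3), (5, 13), (10, 4), (12, 6), (13, 12), (17, 15), (18, 4), (19, 7), (21, 1), (25, 3)])
READ b @v11: history=[(4, 3), (6, 3), (7, 16), (8, 8), (9, 1), (11, 14), (14, 2), (15, 4), (16, 11), (20, 7), (22, 9), (23, 3), (24, 15)] -> pick v11 -> 14
v26: WRITE b=13  (b history now [(4, 3), (6, 3), (7, 16), (8, 8), (9, 1), (11, 14), (14, 2), (15, 4), (16, 11), (20, 7), (22, 9), (23, 3), (24, 15), (26, 13)])
Read results in order: ['13', '14', '8', '14']
NONE count = 0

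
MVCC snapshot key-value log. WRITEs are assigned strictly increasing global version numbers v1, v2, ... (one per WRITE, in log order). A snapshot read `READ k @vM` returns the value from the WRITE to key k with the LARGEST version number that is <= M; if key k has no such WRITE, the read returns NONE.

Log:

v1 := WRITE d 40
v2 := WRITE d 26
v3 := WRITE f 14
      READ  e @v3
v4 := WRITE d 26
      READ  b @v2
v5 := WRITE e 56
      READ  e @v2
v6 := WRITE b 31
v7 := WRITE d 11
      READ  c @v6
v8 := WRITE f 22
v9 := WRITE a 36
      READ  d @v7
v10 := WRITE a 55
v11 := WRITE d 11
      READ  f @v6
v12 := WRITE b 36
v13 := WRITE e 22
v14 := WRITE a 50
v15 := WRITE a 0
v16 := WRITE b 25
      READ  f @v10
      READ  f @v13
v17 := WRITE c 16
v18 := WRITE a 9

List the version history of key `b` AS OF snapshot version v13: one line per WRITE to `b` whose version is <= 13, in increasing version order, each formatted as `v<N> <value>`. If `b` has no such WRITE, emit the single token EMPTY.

Answer: v6 31
v12 36

Derivation:
Scan writes for key=b with version <= 13:
  v1 WRITE d 40 -> skip
  v2 WRITE d 26 -> skip
  v3 WRITE f 14 -> skip
  v4 WRITE d 26 -> skip
  v5 WRITE e 56 -> skip
  v6 WRITE b 31 -> keep
  v7 WRITE d 11 -> skip
  v8 WRITE f 22 -> skip
  v9 WRITE a 36 -> skip
  v10 WRITE a 55 -> skip
  v11 WRITE d 11 -> skip
  v12 WRITE b 36 -> keep
  v13 WRITE e 22 -> skip
  v14 WRITE a 50 -> skip
  v15 WRITE a 0 -> skip
  v16 WRITE b 25 -> drop (> snap)
  v17 WRITE c 16 -> skip
  v18 WRITE a 9 -> skip
Collected: [(6, 31), (12, 36)]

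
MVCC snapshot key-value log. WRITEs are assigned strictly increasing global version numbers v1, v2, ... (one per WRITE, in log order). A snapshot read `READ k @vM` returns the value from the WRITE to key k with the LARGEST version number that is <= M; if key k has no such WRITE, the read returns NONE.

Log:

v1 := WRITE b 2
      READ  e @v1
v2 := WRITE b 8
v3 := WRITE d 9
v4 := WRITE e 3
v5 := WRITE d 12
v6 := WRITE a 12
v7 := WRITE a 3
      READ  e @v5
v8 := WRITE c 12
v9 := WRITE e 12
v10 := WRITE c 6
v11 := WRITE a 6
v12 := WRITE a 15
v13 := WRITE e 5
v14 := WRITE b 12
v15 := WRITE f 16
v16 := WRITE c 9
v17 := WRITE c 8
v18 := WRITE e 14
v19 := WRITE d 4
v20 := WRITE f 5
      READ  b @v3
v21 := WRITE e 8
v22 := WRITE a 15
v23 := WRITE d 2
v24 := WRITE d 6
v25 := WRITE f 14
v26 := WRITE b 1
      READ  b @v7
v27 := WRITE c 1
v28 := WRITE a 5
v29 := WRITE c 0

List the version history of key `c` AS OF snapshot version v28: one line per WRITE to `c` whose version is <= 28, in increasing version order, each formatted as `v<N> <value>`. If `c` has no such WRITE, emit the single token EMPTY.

Scan writes for key=c with version <= 28:
  v1 WRITE b 2 -> skip
  v2 WRITE b 8 -> skip
  v3 WRITE d 9 -> skip
  v4 WRITE e 3 -> skip
  v5 WRITE d 12 -> skip
  v6 WRITE a 12 -> skip
  v7 WRITE a 3 -> skip
  v8 WRITE c 12 -> keep
  v9 WRITE e 12 -> skip
  v10 WRITE c 6 -> keep
  v11 WRITE a 6 -> skip
  v12 WRITE a 15 -> skip
  v13 WRITE e 5 -> skip
  v14 WRITE b 12 -> skip
  v15 WRITE f 16 -> skip
  v16 WRITE c 9 -> keep
  v17 WRITE c 8 -> keep
  v18 WRITE e 14 -> skip
  v19 WRITE d 4 -> skip
  v20 WRITE f 5 -> skip
  v21 WRITE e 8 -> skip
  v22 WRITE a 15 -> skip
  v23 WRITE d 2 -> skip
  v24 WRITE d 6 -> skip
  v25 WRITE f 14 -> skip
  v26 WRITE b 1 -> skip
  v27 WRITE c 1 -> keep
  v28 WRITE a 5 -> skip
  v29 WRITE c 0 -> drop (> snap)
Collected: [(8, 12), (10, 6), (16, 9), (17, 8), (27, 1)]

Answer: v8 12
v10 6
v16 9
v17 8
v27 1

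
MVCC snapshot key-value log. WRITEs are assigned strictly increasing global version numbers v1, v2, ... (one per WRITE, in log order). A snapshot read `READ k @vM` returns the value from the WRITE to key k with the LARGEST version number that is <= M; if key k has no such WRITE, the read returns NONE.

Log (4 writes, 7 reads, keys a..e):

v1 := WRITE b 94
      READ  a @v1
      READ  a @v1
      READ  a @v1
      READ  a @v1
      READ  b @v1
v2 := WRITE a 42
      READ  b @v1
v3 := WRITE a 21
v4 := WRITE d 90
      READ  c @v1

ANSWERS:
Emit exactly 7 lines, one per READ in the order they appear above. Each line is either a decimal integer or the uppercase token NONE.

Answer: NONE
NONE
NONE
NONE
94
94
NONE

Derivation:
v1: WRITE b=94  (b history now [(1, 94)])
READ a @v1: history=[] -> no version <= 1 -> NONE
READ a @v1: history=[] -> no version <= 1 -> NONE
READ a @v1: history=[] -> no version <= 1 -> NONE
READ a @v1: history=[] -> no version <= 1 -> NONE
READ b @v1: history=[(1, 94)] -> pick v1 -> 94
v2: WRITE a=42  (a history now [(2, 42)])
READ b @v1: history=[(1, 94)] -> pick v1 -> 94
v3: WRITE a=21  (a history now [(2, 42), (3, 21)])
v4: WRITE d=90  (d history now [(4, 90)])
READ c @v1: history=[] -> no version <= 1 -> NONE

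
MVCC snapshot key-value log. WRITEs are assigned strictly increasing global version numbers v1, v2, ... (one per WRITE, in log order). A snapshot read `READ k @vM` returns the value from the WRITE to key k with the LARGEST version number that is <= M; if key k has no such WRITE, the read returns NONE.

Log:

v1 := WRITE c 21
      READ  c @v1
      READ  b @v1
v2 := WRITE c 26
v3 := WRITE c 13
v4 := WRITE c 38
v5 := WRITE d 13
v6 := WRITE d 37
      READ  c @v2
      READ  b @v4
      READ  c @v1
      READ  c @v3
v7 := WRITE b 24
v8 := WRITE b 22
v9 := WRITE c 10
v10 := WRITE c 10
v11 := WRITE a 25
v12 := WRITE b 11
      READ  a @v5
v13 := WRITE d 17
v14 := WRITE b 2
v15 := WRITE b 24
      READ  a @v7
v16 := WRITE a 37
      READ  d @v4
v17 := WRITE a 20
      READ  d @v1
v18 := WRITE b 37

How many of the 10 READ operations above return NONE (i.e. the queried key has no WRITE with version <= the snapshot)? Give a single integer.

v1: WRITE c=21  (c history now [(1, 21)])
READ c @v1: history=[(1, 21)] -> pick v1 -> 21
READ b @v1: history=[] -> no version <= 1 -> NONE
v2: WRITE c=26  (c history now [(1, 21), (2, 26)])
v3: WRITE c=13  (c history now [(1, 21), (2, 26), (3, 13)])
v4: WRITE c=38  (c history now [(1, 21), (2, 26), (3, 13), (4, 38)])
v5: WRITE d=13  (d history now [(5, 13)])
v6: WRITE d=37  (d history now [(5, 13), (6, 37)])
READ c @v2: history=[(1, 21), (2, 26), (3, 13), (4, 38)] -> pick v2 -> 26
READ b @v4: history=[] -> no version <= 4 -> NONE
READ c @v1: history=[(1, 21), (2, 26), (3, 13), (4, 38)] -> pick v1 -> 21
READ c @v3: history=[(1, 21), (2, 26), (3, 13), (4, 38)] -> pick v3 -> 13
v7: WRITE b=24  (b history now [(7, 24)])
v8: WRITE b=22  (b history now [(7, 24), (8, 22)])
v9: WRITE c=10  (c history now [(1, 21), (2, 26), (3, 13), (4, 38), (9, 10)])
v10: WRITE c=10  (c history now [(1, 21), (2, 26), (3, 13), (4, 38), (9, 10), (10, 10)])
v11: WRITE a=25  (a history now [(11, 25)])
v12: WRITE b=11  (b history now [(7, 24), (8, 22), (12, 11)])
READ a @v5: history=[(11, 25)] -> no version <= 5 -> NONE
v13: WRITE d=17  (d history now [(5, 13), (6, 37), (13, 17)])
v14: WRITE b=2  (b history now [(7, 24), (8, 22), (12, 11), (14, 2)])
v15: WRITE b=24  (b history now [(7, 24), (8, 22), (12, 11), (14, 2), (15, 24)])
READ a @v7: history=[(11, 25)] -> no version <= 7 -> NONE
v16: WRITE a=37  (a history now [(11, 25), (16, 37)])
READ d @v4: history=[(5, 13), (6, 37), (13, 17)] -> no version <= 4 -> NONE
v17: WRITE a=20  (a history now [(11, 25), (16, 37), (17, 20)])
READ d @v1: history=[(5, 13), (6, 37), (13, 17)] -> no version <= 1 -> NONE
v18: WRITE b=37  (b history now [(7, 24), (8, 22), (12, 11), (14, 2), (15, 24), (18, 37)])
Read results in order: ['21', 'NONE', '26', 'NONE', '21', '13', 'NONE', 'NONE', 'NONE', 'NONE']
NONE count = 6

Answer: 6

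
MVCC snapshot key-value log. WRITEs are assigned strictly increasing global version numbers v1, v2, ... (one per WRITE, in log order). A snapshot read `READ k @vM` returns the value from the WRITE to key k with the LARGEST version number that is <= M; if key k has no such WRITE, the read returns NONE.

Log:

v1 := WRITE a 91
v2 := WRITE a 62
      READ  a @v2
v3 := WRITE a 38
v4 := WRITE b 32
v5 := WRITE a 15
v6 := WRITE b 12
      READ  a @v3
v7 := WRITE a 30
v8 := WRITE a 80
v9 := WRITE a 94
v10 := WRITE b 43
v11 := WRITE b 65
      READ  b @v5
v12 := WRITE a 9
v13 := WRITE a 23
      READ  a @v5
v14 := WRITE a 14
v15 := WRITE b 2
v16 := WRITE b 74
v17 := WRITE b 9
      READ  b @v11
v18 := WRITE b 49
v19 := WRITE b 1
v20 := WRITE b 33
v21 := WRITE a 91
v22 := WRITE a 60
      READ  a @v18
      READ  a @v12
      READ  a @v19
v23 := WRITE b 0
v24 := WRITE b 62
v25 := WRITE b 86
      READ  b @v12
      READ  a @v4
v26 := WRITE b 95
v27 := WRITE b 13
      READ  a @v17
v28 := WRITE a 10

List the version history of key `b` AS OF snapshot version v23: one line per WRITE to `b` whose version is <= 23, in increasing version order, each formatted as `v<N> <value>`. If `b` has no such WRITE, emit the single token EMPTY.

Scan writes for key=b with version <= 23:
  v1 WRITE a 91 -> skip
  v2 WRITE a 62 -> skip
  v3 WRITE a 38 -> skip
  v4 WRITE b 32 -> keep
  v5 WRITE a 15 -> skip
  v6 WRITE b 12 -> keep
  v7 WRITE a 30 -> skip
  v8 WRITE a 80 -> skip
  v9 WRITE a 94 -> skip
  v10 WRITE b 43 -> keep
  v11 WRITE b 65 -> keep
  v12 WRITE a 9 -> skip
  v13 WRITE a 23 -> skip
  v14 WRITE a 14 -> skip
  v15 WRITE b 2 -> keep
  v16 WRITE b 74 -> keep
  v17 WRITE b 9 -> keep
  v18 WRITE b 49 -> keep
  v19 WRITE b 1 -> keep
  v20 WRITE b 33 -> keep
  v21 WRITE a 91 -> skip
  v22 WRITE a 60 -> skip
  v23 WRITE b 0 -> keep
  v24 WRITE b 62 -> drop (> snap)
  v25 WRITE b 86 -> drop (> snap)
  v26 WRITE b 95 -> drop (> snap)
  v27 WRITE b 13 -> drop (> snap)
  v28 WRITE a 10 -> skip
Collected: [(4, 32), (6, 12), (10, 43), (11, 65), (15, 2), (16, 74), (17, 9), (18, 49), (19, 1), (20, 33), (23, 0)]

Answer: v4 32
v6 12
v10 43
v11 65
v15 2
v16 74
v17 9
v18 49
v19 1
v20 33
v23 0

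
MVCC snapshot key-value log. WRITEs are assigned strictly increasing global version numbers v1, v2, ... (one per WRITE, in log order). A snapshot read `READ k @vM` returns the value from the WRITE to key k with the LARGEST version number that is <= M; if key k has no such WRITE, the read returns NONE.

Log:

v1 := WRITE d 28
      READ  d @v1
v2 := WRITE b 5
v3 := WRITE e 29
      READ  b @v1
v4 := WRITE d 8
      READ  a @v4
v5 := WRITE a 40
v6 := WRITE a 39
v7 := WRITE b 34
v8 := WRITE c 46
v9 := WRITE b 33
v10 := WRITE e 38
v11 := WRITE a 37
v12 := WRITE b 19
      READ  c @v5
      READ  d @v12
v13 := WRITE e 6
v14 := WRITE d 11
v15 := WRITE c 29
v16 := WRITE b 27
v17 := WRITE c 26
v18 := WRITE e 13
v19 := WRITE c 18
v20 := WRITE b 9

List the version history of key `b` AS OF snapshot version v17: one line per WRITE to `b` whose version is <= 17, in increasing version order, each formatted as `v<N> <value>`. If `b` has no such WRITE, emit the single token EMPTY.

Answer: v2 5
v7 34
v9 33
v12 19
v16 27

Derivation:
Scan writes for key=b with version <= 17:
  v1 WRITE d 28 -> skip
  v2 WRITE b 5 -> keep
  v3 WRITE e 29 -> skip
  v4 WRITE d 8 -> skip
  v5 WRITE a 40 -> skip
  v6 WRITE a 39 -> skip
  v7 WRITE b 34 -> keep
  v8 WRITE c 46 -> skip
  v9 WRITE b 33 -> keep
  v10 WRITE e 38 -> skip
  v11 WRITE a 37 -> skip
  v12 WRITE b 19 -> keep
  v13 WRITE e 6 -> skip
  v14 WRITE d 11 -> skip
  v15 WRITE c 29 -> skip
  v16 WRITE b 27 -> keep
  v17 WRITE c 26 -> skip
  v18 WRITE e 13 -> skip
  v19 WRITE c 18 -> skip
  v20 WRITE b 9 -> drop (> snap)
Collected: [(2, 5), (7, 34), (9, 33), (12, 19), (16, 27)]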